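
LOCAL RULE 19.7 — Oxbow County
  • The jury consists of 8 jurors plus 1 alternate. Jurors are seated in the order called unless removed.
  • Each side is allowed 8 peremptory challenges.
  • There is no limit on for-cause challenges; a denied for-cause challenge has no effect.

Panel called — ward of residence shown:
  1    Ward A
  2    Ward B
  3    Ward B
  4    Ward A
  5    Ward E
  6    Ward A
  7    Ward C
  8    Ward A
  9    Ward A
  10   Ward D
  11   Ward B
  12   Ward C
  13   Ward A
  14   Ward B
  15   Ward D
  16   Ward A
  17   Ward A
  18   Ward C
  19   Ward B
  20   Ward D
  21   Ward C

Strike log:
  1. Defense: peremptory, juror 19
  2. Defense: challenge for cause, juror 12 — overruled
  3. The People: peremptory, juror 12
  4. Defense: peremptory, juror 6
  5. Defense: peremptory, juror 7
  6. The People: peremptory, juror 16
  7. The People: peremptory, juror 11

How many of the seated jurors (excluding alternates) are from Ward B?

2

Removed: #6, #7, #11, #12, #16, #19.
Seated jurors 1–8: #1, #2, #3, #4, #5, #8, #9, #10 (alternates #13 not counted).
Of those, in Ward B: #2, #3 → 2.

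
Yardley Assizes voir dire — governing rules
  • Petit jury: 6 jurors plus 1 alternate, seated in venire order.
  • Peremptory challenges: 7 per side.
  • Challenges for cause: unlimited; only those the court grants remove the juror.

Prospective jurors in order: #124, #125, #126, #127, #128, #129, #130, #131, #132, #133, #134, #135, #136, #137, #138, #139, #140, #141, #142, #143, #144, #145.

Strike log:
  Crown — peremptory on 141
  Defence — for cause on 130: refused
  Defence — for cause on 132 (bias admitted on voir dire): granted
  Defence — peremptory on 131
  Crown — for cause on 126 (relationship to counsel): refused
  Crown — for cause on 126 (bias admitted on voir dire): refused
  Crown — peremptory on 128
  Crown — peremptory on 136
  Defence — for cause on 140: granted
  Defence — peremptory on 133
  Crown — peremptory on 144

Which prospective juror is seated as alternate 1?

134

Removed: #128, #131, #132, #133, #136, #140, #141, #144. (#126, #130 stay — for-cause denied.)
Filling seats in venire order through position 7: #124, #125, #126, #127, #129, #130, #134.
So alternate 1 is #134.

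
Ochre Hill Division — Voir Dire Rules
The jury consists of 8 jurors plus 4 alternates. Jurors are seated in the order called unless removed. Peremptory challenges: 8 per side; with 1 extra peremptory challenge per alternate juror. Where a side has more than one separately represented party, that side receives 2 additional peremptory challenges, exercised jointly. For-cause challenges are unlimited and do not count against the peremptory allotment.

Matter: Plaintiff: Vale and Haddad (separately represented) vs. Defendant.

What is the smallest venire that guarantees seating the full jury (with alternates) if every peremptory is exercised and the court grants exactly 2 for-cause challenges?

40

Seats to fill: 8 + 4 alternates = 12.
Peremptories — Plaintiff: 8 + 1×4 + 2 = 14; Defendant: 8 + 1×4 = 12; total 26.
For-cause removals: 2.
Minimum venire: 12 + 26 + 2 = 40.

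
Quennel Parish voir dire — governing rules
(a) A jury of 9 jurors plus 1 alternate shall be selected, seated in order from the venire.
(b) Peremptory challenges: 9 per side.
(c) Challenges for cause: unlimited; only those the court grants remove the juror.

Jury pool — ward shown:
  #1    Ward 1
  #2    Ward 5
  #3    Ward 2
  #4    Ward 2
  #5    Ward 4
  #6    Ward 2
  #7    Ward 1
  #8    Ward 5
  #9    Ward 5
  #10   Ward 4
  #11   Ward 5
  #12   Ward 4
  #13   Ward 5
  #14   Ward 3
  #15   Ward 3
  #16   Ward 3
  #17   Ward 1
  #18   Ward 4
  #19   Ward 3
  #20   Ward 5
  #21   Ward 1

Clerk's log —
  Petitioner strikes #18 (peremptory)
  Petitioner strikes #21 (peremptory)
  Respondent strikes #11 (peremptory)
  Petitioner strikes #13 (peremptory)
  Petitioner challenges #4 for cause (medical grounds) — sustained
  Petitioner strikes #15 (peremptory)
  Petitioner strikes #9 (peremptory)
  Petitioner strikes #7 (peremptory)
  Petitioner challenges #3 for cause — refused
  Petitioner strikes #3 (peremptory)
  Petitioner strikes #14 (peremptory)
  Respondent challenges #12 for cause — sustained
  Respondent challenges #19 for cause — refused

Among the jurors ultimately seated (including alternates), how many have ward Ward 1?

Removed: #3, #4, #7, #9, #11, #12, #13, #14, #15, #18, #21.
Seated (10 incl. alternates): #1, #2, #5, #6, #8, #10, #16, #17, #19, #20.
Of those, in Ward 1: #1, #17 → 2.

2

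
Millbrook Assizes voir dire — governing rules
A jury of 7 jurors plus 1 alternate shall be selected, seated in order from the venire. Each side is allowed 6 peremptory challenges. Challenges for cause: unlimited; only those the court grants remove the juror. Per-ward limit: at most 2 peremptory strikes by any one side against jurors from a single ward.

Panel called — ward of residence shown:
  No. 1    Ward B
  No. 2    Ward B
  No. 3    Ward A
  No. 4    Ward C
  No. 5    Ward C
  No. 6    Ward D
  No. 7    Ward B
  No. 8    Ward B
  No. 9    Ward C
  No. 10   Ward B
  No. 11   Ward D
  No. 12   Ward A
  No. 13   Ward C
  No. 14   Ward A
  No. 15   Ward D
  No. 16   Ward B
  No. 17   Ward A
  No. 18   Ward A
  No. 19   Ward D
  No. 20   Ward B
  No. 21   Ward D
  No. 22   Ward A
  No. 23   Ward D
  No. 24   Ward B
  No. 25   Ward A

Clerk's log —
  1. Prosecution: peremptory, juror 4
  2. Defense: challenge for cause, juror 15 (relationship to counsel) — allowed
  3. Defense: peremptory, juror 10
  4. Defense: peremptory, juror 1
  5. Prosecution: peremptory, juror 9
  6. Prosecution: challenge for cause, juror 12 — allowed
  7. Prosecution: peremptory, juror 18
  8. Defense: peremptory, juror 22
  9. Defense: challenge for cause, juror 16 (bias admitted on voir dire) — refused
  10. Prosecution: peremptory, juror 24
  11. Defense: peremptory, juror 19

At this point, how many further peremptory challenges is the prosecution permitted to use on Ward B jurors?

Prosecution peremptories so far: #4, #9, #18, #24 — 4 of 6 used, 2 left overall.
Against Ward B: #24 — 1 used; per-ward cap 2 leaves 1.
Binding limit: min(2, 1) = 1.

1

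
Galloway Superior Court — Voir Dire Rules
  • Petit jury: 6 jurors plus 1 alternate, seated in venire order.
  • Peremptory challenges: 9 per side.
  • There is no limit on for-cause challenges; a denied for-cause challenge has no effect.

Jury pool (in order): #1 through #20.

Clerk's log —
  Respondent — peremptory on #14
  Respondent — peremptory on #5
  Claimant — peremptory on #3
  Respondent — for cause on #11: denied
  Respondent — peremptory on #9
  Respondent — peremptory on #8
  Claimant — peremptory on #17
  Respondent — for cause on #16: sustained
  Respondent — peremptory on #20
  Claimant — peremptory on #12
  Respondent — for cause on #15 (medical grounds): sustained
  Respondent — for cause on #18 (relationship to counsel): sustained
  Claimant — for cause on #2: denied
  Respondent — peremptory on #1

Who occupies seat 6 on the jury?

Removed: #1, #3, #5, #8, #9, #12, #14, #15, #16, #17, #18, #20. (#2, #11 stay — for-cause denied.)
Seating in order: seats 1–6 → #2, #4, #6, #7, #10, #11; alternates → #13.
So seat 6 is #11.

11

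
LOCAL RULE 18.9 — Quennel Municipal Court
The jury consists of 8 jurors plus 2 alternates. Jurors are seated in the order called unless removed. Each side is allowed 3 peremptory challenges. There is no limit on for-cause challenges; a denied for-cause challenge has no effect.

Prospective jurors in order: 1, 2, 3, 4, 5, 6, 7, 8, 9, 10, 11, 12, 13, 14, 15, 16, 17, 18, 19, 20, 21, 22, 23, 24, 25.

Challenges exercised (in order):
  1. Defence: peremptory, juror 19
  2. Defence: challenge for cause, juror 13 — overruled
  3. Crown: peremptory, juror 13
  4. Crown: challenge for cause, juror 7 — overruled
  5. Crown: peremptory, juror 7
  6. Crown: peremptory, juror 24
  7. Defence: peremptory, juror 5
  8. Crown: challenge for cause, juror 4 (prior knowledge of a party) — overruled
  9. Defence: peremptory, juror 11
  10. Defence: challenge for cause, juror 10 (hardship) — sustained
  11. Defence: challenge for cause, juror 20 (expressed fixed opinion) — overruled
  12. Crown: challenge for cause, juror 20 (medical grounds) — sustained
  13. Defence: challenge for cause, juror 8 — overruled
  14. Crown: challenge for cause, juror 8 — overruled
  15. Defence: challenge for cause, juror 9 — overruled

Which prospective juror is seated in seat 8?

Removed: #5, #7, #10, #11, #13, #19, #20, #24. (#4, #8, #9 stay — for-cause denied.)
Filling seats in venire order through position 8: #1, #2, #3, #4, #6, #8, #9, #12.
So seat 8 is #12.

12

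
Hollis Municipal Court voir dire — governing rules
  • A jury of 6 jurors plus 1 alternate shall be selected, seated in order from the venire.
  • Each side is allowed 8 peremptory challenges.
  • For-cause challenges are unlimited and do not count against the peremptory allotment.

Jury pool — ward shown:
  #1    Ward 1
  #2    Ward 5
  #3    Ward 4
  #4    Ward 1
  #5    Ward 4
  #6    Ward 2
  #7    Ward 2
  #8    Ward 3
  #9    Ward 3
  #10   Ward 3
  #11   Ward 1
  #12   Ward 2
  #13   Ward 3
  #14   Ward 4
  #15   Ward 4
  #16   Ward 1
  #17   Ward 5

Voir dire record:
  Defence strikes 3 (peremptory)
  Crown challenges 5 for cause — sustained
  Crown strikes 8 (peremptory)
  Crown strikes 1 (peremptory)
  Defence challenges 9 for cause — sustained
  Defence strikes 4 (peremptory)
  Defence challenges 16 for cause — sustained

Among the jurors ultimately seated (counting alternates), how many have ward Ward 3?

2

Removed: #1, #3, #4, #5, #8, #9, #16.
Seated (7 incl. alternates): #2, #6, #7, #10, #11, #12, #13.
Of those, in Ward 3: #10, #13 → 2.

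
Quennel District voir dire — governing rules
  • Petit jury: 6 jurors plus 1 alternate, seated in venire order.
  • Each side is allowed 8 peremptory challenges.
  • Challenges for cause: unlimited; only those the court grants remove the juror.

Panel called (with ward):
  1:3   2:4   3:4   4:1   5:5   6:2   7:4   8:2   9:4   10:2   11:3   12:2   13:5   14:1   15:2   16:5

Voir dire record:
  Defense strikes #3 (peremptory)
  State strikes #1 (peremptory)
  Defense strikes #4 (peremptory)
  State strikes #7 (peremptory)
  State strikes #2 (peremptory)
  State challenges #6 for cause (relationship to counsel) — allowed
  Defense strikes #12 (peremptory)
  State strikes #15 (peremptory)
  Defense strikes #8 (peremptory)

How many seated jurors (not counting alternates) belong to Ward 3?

1

Removed: #1, #2, #3, #4, #6, #7, #8, #12, #15.
Seated jurors 1–6: #5, #9, #10, #11, #13, #14 (alternates #16 not counted).
Of those, in Ward 3: #11 → 1.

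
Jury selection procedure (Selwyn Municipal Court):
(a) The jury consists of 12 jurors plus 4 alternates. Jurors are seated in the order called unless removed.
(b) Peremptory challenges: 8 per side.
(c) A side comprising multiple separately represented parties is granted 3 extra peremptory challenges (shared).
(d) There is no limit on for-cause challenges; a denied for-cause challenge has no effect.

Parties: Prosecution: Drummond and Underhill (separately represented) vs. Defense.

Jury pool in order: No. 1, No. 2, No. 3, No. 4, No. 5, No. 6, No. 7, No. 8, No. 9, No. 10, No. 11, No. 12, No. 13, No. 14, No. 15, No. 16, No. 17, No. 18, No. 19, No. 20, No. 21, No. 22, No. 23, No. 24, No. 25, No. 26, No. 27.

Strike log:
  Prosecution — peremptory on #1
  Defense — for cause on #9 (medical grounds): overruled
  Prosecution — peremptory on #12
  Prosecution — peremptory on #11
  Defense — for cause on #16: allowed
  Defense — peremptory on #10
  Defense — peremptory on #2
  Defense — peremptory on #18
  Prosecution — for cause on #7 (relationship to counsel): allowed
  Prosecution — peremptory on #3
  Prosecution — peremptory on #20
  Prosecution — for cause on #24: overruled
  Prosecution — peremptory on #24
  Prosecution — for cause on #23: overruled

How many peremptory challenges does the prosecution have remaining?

Prosecution allotment: 8 base + 3 multi-party = 11.
Prosecution peremptories used: #1, #12, #11, #3, #20, #24 — 6 (for-cause on #7, #24, #23 don't count).
Remaining: 11 − 6 = 5.

5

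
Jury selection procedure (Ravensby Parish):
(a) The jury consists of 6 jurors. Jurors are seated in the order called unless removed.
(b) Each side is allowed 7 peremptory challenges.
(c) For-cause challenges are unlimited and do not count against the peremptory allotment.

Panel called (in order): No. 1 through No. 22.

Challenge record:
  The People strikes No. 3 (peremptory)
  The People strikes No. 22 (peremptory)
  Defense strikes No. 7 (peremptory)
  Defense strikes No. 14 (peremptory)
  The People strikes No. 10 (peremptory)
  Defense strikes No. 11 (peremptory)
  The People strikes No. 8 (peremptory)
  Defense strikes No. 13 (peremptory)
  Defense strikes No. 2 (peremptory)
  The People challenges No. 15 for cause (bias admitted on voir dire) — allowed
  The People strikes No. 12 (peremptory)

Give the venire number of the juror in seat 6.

16

Removed: #2, #3, #7, #8, #10, #11, #12, #13, #14, #15, #22.
Seating in order: seats 1–6 → #1, #4, #5, #6, #9, #16.
So seat 6 is #16.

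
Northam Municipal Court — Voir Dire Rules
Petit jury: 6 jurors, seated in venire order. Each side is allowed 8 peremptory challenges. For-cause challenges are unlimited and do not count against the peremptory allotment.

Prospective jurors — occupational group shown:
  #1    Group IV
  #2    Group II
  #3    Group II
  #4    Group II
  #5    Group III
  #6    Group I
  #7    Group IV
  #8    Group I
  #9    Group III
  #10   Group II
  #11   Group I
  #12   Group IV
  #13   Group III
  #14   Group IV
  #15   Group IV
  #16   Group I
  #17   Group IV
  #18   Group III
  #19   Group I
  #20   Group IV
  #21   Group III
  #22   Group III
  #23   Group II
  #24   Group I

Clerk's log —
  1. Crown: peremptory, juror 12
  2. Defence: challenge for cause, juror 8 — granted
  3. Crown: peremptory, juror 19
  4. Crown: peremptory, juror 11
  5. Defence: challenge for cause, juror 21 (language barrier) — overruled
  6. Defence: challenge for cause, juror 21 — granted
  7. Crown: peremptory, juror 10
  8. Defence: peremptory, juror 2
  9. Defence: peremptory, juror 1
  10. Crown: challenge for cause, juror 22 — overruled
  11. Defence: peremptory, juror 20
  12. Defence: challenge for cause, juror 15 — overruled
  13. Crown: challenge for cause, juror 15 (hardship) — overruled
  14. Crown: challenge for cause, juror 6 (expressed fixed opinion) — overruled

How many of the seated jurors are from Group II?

Removed: #1, #2, #8, #10, #11, #12, #19, #20, #21.
Seated jurors 1–6: #3, #4, #5, #6, #7, #9.
Of those, in Group II: #3, #4 → 2.

2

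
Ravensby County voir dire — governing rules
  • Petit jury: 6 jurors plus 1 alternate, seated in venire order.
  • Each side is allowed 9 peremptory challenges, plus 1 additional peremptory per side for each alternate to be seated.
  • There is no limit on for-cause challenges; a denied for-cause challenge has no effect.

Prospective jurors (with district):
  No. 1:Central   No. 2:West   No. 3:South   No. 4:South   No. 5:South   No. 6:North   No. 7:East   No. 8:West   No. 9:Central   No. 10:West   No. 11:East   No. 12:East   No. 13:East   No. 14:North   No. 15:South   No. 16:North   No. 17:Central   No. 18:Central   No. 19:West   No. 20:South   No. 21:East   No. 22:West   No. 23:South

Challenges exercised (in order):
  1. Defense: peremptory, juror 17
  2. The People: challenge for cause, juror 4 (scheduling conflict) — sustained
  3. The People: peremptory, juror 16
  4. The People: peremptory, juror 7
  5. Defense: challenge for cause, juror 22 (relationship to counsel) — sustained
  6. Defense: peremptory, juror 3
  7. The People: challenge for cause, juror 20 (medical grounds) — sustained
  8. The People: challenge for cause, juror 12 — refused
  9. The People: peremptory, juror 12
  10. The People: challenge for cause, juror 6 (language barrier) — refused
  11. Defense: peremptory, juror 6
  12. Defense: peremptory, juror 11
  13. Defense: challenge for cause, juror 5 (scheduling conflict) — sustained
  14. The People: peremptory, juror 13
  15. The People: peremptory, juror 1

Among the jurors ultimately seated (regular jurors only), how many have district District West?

3

Removed: #1, #3, #4, #5, #6, #7, #11, #12, #13, #16, #17, #20, #22.
Seated jurors 1–6: #2, #8, #9, #10, #14, #15 (alternates #18 not counted).
Of those, in District West: #2, #8, #10 → 3.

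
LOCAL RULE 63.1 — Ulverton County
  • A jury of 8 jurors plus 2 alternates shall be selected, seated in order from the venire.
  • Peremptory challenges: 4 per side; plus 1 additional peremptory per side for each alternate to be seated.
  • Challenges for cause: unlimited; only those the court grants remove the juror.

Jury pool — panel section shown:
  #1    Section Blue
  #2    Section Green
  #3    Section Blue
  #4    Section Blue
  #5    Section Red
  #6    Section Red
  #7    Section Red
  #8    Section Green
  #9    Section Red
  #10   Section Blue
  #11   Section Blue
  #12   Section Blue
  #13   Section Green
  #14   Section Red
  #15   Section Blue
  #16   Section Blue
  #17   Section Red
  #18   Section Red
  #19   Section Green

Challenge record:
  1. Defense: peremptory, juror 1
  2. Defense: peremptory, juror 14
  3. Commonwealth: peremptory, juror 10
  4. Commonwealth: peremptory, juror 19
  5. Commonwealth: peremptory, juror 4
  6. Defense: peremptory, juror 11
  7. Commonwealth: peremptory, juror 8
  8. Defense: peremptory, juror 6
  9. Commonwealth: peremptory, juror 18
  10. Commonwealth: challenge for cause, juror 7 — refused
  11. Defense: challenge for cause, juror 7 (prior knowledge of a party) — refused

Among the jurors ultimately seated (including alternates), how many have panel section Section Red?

Removed: #1, #4, #6, #8, #10, #11, #14, #18, #19.
Seated (10 incl. alternates): #2, #3, #5, #7, #9, #12, #13, #15, #16, #17.
Of those, in Section Red: #5, #7, #9, #17 → 4.

4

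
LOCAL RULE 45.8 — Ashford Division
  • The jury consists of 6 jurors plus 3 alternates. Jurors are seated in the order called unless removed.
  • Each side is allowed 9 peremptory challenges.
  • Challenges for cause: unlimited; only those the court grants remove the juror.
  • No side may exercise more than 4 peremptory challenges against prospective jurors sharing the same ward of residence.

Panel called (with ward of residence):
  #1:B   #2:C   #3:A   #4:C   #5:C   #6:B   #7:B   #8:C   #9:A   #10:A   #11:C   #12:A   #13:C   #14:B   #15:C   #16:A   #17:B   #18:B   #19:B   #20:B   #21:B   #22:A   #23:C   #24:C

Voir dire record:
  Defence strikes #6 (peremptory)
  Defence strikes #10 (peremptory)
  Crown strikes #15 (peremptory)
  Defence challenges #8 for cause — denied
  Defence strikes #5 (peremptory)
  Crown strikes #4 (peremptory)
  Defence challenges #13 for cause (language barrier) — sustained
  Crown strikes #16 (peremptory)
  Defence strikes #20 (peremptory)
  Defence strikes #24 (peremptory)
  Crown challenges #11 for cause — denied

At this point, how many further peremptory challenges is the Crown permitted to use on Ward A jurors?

3

Crown peremptories so far: #15, #4, #16 — 3 of 9 used, 6 left overall.
Against Ward A: #16 — 1 used; per-ward cap 4 leaves 3.
Binding limit: min(6, 3) = 3.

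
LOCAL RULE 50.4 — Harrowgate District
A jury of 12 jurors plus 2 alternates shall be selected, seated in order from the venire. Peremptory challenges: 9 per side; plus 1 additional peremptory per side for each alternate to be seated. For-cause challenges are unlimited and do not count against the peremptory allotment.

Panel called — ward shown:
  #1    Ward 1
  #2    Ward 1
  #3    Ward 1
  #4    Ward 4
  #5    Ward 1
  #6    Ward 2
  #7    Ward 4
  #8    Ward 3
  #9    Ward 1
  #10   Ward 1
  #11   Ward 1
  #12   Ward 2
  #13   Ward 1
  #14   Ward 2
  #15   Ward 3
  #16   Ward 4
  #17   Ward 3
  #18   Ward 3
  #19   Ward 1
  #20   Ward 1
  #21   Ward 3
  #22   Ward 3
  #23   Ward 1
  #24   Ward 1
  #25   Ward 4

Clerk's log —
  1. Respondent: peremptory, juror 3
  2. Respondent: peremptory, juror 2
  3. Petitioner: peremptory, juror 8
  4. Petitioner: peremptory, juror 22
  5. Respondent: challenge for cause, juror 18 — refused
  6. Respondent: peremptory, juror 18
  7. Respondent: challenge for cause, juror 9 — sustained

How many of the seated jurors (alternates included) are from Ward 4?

3

Removed: #2, #3, #8, #9, #18, #22.
Seated (14 incl. alternates): #1, #4, #5, #6, #7, #10, #11, #12, #13, #14, #15, #16, #17, #19.
Of those, in Ward 4: #4, #7, #16 → 3.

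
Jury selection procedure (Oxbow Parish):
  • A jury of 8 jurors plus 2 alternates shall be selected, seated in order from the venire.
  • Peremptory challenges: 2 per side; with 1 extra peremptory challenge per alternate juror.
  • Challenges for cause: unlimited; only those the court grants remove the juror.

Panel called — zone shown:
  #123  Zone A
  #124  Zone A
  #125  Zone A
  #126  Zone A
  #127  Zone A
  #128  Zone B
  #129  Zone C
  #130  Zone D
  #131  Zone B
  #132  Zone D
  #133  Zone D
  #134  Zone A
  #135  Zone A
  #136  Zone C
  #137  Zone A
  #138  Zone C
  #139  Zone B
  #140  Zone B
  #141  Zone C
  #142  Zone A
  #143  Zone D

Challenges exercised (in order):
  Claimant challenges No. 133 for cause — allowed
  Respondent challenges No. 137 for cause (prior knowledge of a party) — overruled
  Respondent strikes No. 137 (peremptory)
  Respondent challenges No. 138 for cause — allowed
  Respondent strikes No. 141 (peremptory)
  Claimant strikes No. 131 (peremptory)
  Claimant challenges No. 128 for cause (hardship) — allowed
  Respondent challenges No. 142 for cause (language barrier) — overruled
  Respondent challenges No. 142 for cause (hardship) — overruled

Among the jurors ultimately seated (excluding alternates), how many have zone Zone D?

Removed: #128, #131, #133, #137, #138, #141.
Seated jurors 1–8: #123, #124, #125, #126, #127, #129, #130, #132 (alternates #134, #135 not counted).
Of those, in Zone D: #130, #132 → 2.

2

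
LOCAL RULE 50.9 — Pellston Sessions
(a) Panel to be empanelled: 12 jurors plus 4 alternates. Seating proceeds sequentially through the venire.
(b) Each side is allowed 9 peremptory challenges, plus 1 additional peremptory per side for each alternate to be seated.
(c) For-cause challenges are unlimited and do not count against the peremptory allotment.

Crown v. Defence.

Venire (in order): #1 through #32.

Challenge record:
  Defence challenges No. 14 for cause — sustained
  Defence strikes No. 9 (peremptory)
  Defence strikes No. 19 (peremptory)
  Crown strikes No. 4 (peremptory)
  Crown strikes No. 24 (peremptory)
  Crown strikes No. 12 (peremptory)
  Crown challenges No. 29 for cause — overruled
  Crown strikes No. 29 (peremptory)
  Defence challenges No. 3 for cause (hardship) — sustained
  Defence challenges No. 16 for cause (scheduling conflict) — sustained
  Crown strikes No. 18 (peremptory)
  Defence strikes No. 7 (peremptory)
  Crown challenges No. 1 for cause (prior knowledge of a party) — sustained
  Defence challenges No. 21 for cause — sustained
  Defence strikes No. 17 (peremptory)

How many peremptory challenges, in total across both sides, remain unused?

Crown allotment: 9 base + 1 × 4 alternates = 13. Defence allotment: 9 base + 1 × 4 alternates = 13.
Crown peremptories used: #4, #24, #12, #29, #18 — 5 (for-cause on #29, #1 don't count).
Defence peremptories used: #9, #19, #7, #17 — 4 (for-cause on #14, #3, #16, #21 don't count).
Remaining: (13 − 5) + (13 − 4) = 17.

17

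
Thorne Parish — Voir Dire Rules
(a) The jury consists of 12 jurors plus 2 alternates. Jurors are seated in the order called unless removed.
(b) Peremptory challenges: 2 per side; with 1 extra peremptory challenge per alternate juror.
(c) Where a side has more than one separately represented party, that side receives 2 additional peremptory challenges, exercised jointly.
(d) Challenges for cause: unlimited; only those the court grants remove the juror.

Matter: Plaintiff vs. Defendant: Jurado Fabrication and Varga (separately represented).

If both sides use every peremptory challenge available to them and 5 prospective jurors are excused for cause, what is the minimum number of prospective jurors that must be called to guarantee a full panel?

Seats to fill: 12 + 2 alternates = 14.
Peremptories — Plaintiff: 2 + 1×2 = 4; Defendant: 2 + 1×2 + 2 = 6; total 10.
For-cause removals: 5.
Minimum venire: 14 + 10 + 5 = 29.

29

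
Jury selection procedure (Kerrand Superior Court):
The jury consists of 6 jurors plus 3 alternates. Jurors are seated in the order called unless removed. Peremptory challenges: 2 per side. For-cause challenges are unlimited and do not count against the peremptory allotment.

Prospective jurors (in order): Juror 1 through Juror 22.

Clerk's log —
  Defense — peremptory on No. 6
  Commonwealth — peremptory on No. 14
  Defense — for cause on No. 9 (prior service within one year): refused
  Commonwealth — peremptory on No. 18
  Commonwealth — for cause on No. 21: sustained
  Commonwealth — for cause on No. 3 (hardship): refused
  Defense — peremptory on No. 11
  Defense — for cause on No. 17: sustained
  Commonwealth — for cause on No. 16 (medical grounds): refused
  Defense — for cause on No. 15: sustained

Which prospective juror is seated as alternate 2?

Removed: #6, #11, #14, #15, #17, #18, #21. (#3, #9, #16 stay — for-cause denied.)
Filling seats in venire order through position 8: #1, #2, #3, #4, #5, #7, #8, #9.
So alternate 2 is #9.

9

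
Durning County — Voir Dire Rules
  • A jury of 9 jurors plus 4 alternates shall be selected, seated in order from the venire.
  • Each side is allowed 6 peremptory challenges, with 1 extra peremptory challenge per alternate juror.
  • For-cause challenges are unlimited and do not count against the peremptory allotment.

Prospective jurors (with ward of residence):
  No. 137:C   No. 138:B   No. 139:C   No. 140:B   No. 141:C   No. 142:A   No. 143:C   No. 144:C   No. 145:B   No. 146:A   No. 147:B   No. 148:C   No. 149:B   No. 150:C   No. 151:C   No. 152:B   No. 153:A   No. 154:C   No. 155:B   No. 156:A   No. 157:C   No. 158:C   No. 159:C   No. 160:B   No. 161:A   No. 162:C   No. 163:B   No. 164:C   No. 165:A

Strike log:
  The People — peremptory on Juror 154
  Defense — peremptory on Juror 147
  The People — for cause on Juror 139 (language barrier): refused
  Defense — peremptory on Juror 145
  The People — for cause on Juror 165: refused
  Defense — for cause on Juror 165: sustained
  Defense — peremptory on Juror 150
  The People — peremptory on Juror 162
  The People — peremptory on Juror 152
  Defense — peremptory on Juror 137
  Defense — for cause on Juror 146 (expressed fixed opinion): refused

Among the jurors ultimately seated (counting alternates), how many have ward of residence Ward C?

6

Removed: #137, #145, #147, #150, #152, #154, #162, #165.
Seated (13 incl. alternates): #138, #139, #140, #141, #142, #143, #144, #146, #148, #149, #151, #153, #155.
Of those, in Ward C: #139, #141, #143, #144, #148, #151 → 6.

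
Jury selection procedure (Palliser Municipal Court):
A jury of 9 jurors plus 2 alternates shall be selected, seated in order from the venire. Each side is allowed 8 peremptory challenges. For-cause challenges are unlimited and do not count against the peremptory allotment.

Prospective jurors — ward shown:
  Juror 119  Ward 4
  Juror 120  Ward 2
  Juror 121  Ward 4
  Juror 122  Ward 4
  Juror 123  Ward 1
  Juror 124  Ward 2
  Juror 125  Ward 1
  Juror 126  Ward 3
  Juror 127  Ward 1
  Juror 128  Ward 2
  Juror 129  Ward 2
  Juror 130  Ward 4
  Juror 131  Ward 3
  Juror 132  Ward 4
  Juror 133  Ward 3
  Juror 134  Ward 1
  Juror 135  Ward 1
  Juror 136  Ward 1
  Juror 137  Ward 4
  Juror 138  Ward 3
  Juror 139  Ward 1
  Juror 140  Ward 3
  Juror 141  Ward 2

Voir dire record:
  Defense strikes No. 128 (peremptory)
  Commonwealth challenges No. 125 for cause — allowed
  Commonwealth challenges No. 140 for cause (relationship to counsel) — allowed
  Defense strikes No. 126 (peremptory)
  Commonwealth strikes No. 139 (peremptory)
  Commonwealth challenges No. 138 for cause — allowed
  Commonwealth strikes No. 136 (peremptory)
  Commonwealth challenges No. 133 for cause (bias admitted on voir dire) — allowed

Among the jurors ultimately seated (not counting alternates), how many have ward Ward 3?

Removed: #125, #126, #128, #133, #136, #138, #139, #140.
Seated jurors 1–9: #119, #120, #121, #122, #123, #124, #127, #129, #130 (alternates #131, #132 not counted).
None of those are in Ward 3 → 0.

0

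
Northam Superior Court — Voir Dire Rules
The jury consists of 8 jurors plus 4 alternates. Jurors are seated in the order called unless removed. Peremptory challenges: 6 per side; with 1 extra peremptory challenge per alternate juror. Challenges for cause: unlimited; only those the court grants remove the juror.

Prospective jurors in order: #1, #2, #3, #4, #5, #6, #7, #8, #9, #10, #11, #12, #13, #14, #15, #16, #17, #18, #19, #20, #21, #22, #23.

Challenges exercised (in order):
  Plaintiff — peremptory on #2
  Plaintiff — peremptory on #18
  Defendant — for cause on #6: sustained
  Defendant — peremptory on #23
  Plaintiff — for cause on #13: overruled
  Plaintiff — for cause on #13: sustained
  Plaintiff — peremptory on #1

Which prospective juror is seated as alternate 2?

14

Removed: #1, #2, #6, #13, #18, #23.
Filling seats in venire order through position 10: #3, #4, #5, #7, #8, #9, #10, #11, #12, #14.
So alternate 2 is #14.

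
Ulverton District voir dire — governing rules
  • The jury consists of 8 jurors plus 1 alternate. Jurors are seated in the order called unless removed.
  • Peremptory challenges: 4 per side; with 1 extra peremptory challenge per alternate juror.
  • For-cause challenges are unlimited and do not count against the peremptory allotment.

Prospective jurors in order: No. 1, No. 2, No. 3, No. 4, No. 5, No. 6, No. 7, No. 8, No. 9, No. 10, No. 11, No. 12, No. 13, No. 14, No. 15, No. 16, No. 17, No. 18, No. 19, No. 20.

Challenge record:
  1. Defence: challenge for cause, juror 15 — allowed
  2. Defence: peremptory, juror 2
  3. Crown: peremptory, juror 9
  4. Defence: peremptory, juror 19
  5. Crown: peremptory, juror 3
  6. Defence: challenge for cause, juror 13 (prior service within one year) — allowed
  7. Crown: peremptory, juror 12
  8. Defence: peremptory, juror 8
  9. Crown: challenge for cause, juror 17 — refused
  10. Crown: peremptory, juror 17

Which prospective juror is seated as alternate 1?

Removed: #2, #3, #8, #9, #12, #13, #15, #17, #19.
Seating in order: seats 1–8 → #1, #4, #5, #6, #7, #10, #11, #14; alternates → #16.
So alternate 1 is #16.

16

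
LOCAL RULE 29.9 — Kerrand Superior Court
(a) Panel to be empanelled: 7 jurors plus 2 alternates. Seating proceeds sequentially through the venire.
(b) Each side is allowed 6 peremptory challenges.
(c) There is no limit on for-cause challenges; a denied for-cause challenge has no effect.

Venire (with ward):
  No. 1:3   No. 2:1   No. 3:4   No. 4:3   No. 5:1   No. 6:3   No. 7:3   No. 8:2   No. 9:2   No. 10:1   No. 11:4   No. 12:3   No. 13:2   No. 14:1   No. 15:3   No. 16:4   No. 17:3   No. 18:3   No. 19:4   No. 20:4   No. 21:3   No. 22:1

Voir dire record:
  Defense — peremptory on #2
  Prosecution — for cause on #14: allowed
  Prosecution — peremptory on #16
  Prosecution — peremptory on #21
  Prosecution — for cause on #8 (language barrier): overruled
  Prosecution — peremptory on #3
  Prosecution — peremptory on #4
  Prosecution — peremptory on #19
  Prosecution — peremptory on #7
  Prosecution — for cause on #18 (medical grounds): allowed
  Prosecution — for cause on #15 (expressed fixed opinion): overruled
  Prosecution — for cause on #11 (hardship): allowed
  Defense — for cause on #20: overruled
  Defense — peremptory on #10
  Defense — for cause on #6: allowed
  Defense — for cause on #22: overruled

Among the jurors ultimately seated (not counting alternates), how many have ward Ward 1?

1

Removed: #2, #3, #4, #6, #7, #10, #11, #14, #16, #18, #19, #21.
Seated jurors 1–7: #1, #5, #8, #9, #12, #13, #15 (alternates #17, #20 not counted).
Of those, in Ward 1: #5 → 1.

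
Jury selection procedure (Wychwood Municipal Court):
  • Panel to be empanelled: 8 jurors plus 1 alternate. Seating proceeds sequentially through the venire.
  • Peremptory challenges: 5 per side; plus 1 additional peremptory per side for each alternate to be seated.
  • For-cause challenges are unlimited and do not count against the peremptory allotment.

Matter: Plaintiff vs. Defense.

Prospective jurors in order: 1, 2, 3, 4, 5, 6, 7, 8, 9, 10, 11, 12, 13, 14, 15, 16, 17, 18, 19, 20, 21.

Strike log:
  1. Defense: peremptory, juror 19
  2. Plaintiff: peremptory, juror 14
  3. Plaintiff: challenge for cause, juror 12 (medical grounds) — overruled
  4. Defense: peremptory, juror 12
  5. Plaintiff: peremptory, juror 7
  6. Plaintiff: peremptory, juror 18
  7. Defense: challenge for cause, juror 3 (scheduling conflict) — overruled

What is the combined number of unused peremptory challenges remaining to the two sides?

7

Plaintiff allotment: 5 base + 1 × 1 alternate = 6. Defense allotment: 5 base + 1 × 1 alternate = 6.
Plaintiff peremptories used: #14, #7, #18 — 3 (the for-cause on #12 doesn't count).
Defense peremptories used: #19, #12 — 2 (the for-cause on #3 doesn't count).
Remaining: (6 − 3) + (6 − 2) = 7.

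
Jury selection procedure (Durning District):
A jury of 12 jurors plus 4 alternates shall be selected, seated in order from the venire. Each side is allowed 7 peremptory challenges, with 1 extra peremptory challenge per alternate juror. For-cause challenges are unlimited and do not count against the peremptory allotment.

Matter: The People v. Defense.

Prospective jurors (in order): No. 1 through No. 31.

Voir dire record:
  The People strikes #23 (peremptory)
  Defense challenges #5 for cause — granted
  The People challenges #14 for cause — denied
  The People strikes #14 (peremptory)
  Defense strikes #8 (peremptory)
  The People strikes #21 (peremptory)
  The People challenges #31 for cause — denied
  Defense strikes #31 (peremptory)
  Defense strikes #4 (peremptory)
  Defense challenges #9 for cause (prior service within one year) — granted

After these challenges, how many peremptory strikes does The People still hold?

8

The People allotment: 7 base + 1 × 4 alternates = 11.
The People peremptories used: #23, #14, #21 — 3 (for-cause on #14, #31 don't count).
Remaining: 11 − 3 = 8.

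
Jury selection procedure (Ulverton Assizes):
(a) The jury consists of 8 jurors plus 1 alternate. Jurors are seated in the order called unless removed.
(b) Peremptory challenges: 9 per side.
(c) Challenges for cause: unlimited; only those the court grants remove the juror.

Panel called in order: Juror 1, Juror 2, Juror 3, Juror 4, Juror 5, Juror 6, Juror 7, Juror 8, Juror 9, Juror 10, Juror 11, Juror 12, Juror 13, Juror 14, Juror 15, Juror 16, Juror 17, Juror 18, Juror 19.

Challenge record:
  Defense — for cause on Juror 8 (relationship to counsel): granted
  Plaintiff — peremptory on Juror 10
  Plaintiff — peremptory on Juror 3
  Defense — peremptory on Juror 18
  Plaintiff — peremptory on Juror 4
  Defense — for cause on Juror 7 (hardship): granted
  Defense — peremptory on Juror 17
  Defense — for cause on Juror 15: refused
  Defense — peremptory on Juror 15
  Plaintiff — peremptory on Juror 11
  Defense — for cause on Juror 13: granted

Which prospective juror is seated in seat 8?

16

Removed: #3, #4, #7, #8, #10, #11, #13, #15, #17, #18.
Filling seats in venire order through position 8: #1, #2, #5, #6, #9, #12, #14, #16.
So seat 8 is #16.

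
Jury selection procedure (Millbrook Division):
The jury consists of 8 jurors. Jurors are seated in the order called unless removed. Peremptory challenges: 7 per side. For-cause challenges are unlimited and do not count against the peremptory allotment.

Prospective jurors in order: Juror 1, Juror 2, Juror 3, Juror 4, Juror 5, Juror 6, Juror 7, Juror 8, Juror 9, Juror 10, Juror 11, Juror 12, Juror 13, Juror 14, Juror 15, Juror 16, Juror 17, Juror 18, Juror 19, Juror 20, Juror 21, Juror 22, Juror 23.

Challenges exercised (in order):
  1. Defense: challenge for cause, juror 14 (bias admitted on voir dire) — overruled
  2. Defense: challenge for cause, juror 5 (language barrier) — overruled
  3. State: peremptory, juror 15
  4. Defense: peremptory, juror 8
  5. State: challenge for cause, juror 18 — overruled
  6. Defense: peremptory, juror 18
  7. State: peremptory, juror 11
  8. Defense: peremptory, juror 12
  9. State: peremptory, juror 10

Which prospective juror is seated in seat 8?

9

Removed: #8, #10, #11, #12, #15, #18. (#5, #14 stay — for-cause denied.)
Seating in order: seats 1–8 → #1, #2, #3, #4, #5, #6, #7, #9.
So seat 8 is #9.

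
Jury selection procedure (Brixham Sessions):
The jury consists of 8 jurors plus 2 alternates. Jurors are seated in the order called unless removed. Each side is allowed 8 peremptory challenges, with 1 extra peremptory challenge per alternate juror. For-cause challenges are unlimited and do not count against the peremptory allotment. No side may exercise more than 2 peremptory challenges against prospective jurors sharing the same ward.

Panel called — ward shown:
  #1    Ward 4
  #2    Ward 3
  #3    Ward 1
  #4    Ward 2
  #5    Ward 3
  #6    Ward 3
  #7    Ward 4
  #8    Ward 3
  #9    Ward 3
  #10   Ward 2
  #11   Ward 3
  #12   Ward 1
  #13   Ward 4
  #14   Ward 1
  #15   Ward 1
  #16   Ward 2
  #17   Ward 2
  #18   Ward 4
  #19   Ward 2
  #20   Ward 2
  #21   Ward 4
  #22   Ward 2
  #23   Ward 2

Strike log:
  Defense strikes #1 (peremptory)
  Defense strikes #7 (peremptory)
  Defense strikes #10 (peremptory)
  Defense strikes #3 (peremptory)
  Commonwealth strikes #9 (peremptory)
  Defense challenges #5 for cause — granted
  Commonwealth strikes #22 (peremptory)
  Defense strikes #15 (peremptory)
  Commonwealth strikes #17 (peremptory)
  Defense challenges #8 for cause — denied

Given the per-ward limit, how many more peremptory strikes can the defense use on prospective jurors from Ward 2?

1

Defense peremptories so far: #1, #7, #10, #3, #15 — 5 of 10 used, 5 left overall.
Against Ward 2: #10 — 1 used; per-ward cap 2 leaves 1.
Binding limit: min(5, 1) = 1.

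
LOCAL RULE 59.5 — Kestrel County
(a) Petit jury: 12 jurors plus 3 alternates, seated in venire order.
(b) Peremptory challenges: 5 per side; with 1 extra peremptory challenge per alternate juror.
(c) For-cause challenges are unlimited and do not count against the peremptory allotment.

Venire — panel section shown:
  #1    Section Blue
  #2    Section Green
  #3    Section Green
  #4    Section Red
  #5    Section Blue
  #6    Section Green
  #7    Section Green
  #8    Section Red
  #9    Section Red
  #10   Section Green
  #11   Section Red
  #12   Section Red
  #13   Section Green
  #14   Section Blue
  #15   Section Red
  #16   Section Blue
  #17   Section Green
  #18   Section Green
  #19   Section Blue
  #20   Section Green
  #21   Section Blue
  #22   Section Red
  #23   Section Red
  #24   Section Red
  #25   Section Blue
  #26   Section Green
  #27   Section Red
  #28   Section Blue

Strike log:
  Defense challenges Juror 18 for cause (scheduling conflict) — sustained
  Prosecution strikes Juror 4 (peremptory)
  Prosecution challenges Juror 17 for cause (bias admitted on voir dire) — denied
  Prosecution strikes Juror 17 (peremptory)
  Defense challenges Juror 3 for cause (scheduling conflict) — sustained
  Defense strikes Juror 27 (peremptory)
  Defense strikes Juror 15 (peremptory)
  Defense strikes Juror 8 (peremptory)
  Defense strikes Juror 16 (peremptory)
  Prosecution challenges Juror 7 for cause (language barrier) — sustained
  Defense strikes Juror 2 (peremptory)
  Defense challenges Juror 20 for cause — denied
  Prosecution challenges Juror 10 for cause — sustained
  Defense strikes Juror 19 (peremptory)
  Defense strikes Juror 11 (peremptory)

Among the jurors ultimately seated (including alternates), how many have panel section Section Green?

Removed: #2, #3, #4, #7, #8, #10, #11, #15, #16, #17, #18, #19, #27.
Seated (15 incl. alternates): #1, #5, #6, #9, #12, #13, #14, #20, #21, #22, #23, #24, #25, #26, #28.
Of those, in Section Green: #6, #13, #20, #26 → 4.

4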